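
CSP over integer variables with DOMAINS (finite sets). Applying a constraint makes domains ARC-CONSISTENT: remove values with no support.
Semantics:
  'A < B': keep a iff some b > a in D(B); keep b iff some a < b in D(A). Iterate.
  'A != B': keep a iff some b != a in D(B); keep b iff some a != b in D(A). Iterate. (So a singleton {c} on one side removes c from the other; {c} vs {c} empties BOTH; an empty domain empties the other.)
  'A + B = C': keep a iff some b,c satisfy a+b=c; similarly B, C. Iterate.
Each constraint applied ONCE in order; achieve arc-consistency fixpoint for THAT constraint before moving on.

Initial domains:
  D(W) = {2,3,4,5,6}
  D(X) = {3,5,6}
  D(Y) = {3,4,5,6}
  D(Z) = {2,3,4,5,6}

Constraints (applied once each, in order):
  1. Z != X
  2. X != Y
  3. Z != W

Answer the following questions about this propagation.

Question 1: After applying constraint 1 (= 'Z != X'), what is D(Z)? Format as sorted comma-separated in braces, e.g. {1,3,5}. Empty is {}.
Answer: {2,3,4,5,6}

Derivation:
Constraint 1 (Z != X) on D(Z)={2,3,4,5,6} D(X)={3,5,6}: no change
So after constraint 1: D(Z) = {2,3,4,5,6}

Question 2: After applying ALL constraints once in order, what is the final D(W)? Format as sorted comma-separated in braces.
Answer: {2,3,4,5,6}

Derivation:
Constraint 1 (Z != X) on D(Z)={2,3,4,5,6} D(X)={3,5,6}: no change
Constraint 2 (X != Y) on D(X)={3,5,6} D(Y)={3,4,5,6}: no change
Constraint 3 (Z != W) on D(Z)={2,3,4,5,6} D(W)={2,3,4,5,6}: no change
So after all 3 constraints: D(W) = {2,3,4,5,6}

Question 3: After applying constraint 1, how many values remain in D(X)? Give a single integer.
Answer: 3

Derivation:
Constraint 1 (Z != X) on D(Z)={2,3,4,5,6} D(X)={3,5,6}: no change
So after constraint 1: D(X)={3,5,6}, size = 3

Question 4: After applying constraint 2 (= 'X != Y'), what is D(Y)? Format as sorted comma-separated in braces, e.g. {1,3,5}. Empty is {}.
Constraint 1 (Z != X) on D(Z)={2,3,4,5,6} D(X)={3,5,6}: no change
Constraint 2 (X != Y) on D(X)={3,5,6} D(Y)={3,4,5,6}: no change
So after constraint 2: D(Y) = {3,4,5,6}

Answer: {3,4,5,6}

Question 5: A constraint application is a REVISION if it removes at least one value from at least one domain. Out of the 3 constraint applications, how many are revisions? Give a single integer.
Constraint 1 (Z != X) on D(Z)={2,3,4,5,6} D(X)={3,5,6}: no change => not a revision
Constraint 2 (X != Y) on D(X)={3,5,6} D(Y)={3,4,5,6}: no change => not a revision
Constraint 3 (Z != W) on D(Z)={2,3,4,5,6} D(W)={2,3,4,5,6}: no change => not a revision
Total revisions = 0

Answer: 0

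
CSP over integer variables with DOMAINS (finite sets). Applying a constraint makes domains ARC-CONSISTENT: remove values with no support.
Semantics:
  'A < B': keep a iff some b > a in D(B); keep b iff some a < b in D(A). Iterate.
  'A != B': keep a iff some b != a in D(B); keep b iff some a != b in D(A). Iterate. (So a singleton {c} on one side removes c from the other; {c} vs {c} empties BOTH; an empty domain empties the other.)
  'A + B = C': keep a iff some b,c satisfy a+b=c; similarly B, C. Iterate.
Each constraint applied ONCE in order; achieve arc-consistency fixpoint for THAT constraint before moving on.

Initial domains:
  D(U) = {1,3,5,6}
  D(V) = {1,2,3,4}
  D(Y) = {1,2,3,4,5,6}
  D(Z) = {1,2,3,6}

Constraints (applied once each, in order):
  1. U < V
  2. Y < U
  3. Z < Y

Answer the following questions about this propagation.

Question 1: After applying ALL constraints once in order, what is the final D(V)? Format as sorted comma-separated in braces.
Answer: {2,3,4}

Derivation:
Constraint 1 (U < V) on D(U)={1,3,5,6} D(V)={1,2,3,4}: U {1,3,5,6}->{1,3}; V {1,2,3,4}->{2,3,4}
Constraint 2 (Y < U) on D(Y)={1,2,3,4,5,6} D(U)={1,3}: Y {1,2,3,4,5,6}->{1,2}; U {1,3}->{3}
Constraint 3 (Z < Y) on D(Z)={1,2,3,6} D(Y)={1,2}: Z {1,2,3,6}->{1}; Y {1,2}->{2}
So after all 3 constraints: D(V) = {2,3,4}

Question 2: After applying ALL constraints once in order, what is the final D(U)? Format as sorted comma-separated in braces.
Constraint 1 (U < V) on D(U)={1,3,5,6} D(V)={1,2,3,4}: U {1,3,5,6}->{1,3}; V {1,2,3,4}->{2,3,4}
Constraint 2 (Y < U) on D(Y)={1,2,3,4,5,6} D(U)={1,3}: Y {1,2,3,4,5,6}->{1,2}; U {1,3}->{3}
Constraint 3 (Z < Y) on D(Z)={1,2,3,6} D(Y)={1,2}: Z {1,2,3,6}->{1}; Y {1,2}->{2}
So after all 3 constraints: D(U) = {3}

Answer: {3}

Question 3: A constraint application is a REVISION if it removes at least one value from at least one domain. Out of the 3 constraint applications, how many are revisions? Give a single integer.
Constraint 1 (U < V) on D(U)={1,3,5,6} D(V)={1,2,3,4}: U {1,3,5,6}->{1,3}; V {1,2,3,4}->{2,3,4} => REVISION
Constraint 2 (Y < U) on D(Y)={1,2,3,4,5,6} D(U)={1,3}: Y {1,2,3,4,5,6}->{1,2}; U {1,3}->{3} => REVISION
Constraint 3 (Z < Y) on D(Z)={1,2,3,6} D(Y)={1,2}: Z {1,2,3,6}->{1}; Y {1,2}->{2} => REVISION
Total revisions = 3

Answer: 3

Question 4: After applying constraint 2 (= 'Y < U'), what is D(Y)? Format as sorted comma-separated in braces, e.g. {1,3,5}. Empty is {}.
Constraint 1 (U < V) on D(U)={1,3,5,6} D(V)={1,2,3,4}: U {1,3,5,6}->{1,3}; V {1,2,3,4}->{2,3,4}
Constraint 2 (Y < U) on D(Y)={1,2,3,4,5,6} D(U)={1,3}: Y {1,2,3,4,5,6}->{1,2}; U {1,3}->{3}
So after constraint 2: D(Y) = {1,2}

Answer: {1,2}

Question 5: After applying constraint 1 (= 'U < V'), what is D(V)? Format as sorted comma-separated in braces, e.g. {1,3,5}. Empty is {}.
Answer: {2,3,4}

Derivation:
Constraint 1 (U < V) on D(U)={1,3,5,6} D(V)={1,2,3,4}: U {1,3,5,6}->{1,3}; V {1,2,3,4}->{2,3,4}
So after constraint 1: D(V) = {2,3,4}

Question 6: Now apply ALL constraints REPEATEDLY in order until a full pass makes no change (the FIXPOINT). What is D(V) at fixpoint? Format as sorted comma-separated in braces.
Answer: {4}

Derivation:
pass 0 (initial): D(V)={1,2,3,4}
pass 1: U {1,3,5,6}->{3}; V {1,2,3,4}->{2,3,4}; Y {1,2,3,4,5,6}->{2}; Z {1,2,3,6}->{1}
pass 2: V {2,3,4}->{4}
pass 3: no change
Fixpoint after 3 passes: D(V) = {4}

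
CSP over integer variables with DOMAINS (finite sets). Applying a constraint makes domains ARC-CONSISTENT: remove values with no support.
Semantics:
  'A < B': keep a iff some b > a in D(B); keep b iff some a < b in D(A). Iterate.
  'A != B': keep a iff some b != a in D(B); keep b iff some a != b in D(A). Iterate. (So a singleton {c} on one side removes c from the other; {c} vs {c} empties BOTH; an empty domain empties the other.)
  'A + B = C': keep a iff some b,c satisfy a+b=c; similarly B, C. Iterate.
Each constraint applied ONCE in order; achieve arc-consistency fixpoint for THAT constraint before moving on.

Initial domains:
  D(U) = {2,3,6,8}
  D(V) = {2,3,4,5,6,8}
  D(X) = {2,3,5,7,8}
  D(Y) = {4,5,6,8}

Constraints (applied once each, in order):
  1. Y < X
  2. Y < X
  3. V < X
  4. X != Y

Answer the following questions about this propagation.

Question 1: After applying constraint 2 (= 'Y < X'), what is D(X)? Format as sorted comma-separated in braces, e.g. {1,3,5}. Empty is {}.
Constraint 1 (Y < X) on D(Y)={4,5,6,8} D(X)={2,3,5,7,8}: Y {4,5,6,8}->{4,5,6}; X {2,3,5,7,8}->{5,7,8}
Constraint 2 (Y < X) on D(Y)={4,5,6} D(X)={5,7,8}: no change
So after constraint 2: D(X) = {5,7,8}

Answer: {5,7,8}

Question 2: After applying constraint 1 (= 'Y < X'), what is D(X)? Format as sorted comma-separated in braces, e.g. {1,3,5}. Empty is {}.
Answer: {5,7,8}

Derivation:
Constraint 1 (Y < X) on D(Y)={4,5,6,8} D(X)={2,3,5,7,8}: Y {4,5,6,8}->{4,5,6}; X {2,3,5,7,8}->{5,7,8}
So after constraint 1: D(X) = {5,7,8}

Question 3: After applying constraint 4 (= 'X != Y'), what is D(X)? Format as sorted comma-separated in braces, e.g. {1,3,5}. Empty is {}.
Constraint 1 (Y < X) on D(Y)={4,5,6,8} D(X)={2,3,5,7,8}: Y {4,5,6,8}->{4,5,6}; X {2,3,5,7,8}->{5,7,8}
Constraint 2 (Y < X) on D(Y)={4,5,6} D(X)={5,7,8}: no change
Constraint 3 (V < X) on D(V)={2,3,4,5,6,8} D(X)={5,7,8}: V {2,3,4,5,6,8}->{2,3,4,5,6}
Constraint 4 (X != Y) on D(X)={5,7,8} D(Y)={4,5,6}: no change
So after constraint 4: D(X) = {5,7,8}

Answer: {5,7,8}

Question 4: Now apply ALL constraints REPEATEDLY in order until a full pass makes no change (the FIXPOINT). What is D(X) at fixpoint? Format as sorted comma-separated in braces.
Answer: {5,7,8}

Derivation:
pass 0 (initial): D(X)={2,3,5,7,8}
pass 1: V {2,3,4,5,6,8}->{2,3,4,5,6}; X {2,3,5,7,8}->{5,7,8}; Y {4,5,6,8}->{4,5,6}
pass 2: no change
Fixpoint after 2 passes: D(X) = {5,7,8}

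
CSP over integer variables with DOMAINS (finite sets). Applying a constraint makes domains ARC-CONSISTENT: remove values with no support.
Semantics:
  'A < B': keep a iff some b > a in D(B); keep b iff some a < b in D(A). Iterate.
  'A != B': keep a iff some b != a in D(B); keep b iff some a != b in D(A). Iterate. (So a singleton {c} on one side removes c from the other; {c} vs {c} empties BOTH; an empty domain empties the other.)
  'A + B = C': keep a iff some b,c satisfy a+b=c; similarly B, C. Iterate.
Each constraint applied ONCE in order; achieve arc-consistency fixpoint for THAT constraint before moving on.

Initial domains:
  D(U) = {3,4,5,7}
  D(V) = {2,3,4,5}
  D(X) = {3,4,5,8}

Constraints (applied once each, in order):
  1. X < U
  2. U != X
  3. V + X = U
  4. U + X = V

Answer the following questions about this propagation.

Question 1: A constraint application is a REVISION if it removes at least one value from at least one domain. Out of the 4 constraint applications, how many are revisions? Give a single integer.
Answer: 3

Derivation:
Constraint 1 (X < U) on D(X)={3,4,5,8} D(U)={3,4,5,7}: X {3,4,5,8}->{3,4,5}; U {3,4,5,7}->{4,5,7} => REVISION
Constraint 2 (U != X) on D(U)={4,5,7} D(X)={3,4,5}: no change => not a revision
Constraint 3 (V + X = U) on D(V)={2,3,4,5} D(X)={3,4,5} D(U)={4,5,7}: V {2,3,4,5}->{2,3,4}; U {4,5,7}->{5,7} => REVISION
Constraint 4 (U + X = V) on D(U)={5,7} D(X)={3,4,5} D(V)={2,3,4}: U {5,7}->{}; X {3,4,5}->{}; V {2,3,4}->{} => REVISION
Total revisions = 3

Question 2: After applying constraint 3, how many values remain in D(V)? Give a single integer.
Answer: 3

Derivation:
Constraint 1 (X < U) on D(X)={3,4,5,8} D(U)={3,4,5,7}: X {3,4,5,8}->{3,4,5}; U {3,4,5,7}->{4,5,7}
Constraint 2 (U != X) on D(U)={4,5,7} D(X)={3,4,5}: no change
Constraint 3 (V + X = U) on D(V)={2,3,4,5} D(X)={3,4,5} D(U)={4,5,7}: V {2,3,4,5}->{2,3,4}; U {4,5,7}->{5,7}
So after constraint 3: D(V)={2,3,4}, size = 3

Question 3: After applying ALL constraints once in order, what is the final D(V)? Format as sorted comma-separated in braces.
Answer: {}

Derivation:
Constraint 1 (X < U) on D(X)={3,4,5,8} D(U)={3,4,5,7}: X {3,4,5,8}->{3,4,5}; U {3,4,5,7}->{4,5,7}
Constraint 2 (U != X) on D(U)={4,5,7} D(X)={3,4,5}: no change
Constraint 3 (V + X = U) on D(V)={2,3,4,5} D(X)={3,4,5} D(U)={4,5,7}: V {2,3,4,5}->{2,3,4}; U {4,5,7}->{5,7}
Constraint 4 (U + X = V) on D(U)={5,7} D(X)={3,4,5} D(V)={2,3,4}: U {5,7}->{}; X {3,4,5}->{}; V {2,3,4}->{}
So after all 4 constraints: D(V) = {}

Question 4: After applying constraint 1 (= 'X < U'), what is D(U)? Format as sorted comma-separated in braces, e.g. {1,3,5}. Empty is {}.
Constraint 1 (X < U) on D(X)={3,4,5,8} D(U)={3,4,5,7}: X {3,4,5,8}->{3,4,5}; U {3,4,5,7}->{4,5,7}
So after constraint 1: D(U) = {4,5,7}

Answer: {4,5,7}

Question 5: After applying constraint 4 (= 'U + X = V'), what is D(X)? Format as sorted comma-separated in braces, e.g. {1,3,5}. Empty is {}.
Answer: {}

Derivation:
Constraint 1 (X < U) on D(X)={3,4,5,8} D(U)={3,4,5,7}: X {3,4,5,8}->{3,4,5}; U {3,4,5,7}->{4,5,7}
Constraint 2 (U != X) on D(U)={4,5,7} D(X)={3,4,5}: no change
Constraint 3 (V + X = U) on D(V)={2,3,4,5} D(X)={3,4,5} D(U)={4,5,7}: V {2,3,4,5}->{2,3,4}; U {4,5,7}->{5,7}
Constraint 4 (U + X = V) on D(U)={5,7} D(X)={3,4,5} D(V)={2,3,4}: U {5,7}->{}; X {3,4,5}->{}; V {2,3,4}->{}
So after constraint 4: D(X) = {}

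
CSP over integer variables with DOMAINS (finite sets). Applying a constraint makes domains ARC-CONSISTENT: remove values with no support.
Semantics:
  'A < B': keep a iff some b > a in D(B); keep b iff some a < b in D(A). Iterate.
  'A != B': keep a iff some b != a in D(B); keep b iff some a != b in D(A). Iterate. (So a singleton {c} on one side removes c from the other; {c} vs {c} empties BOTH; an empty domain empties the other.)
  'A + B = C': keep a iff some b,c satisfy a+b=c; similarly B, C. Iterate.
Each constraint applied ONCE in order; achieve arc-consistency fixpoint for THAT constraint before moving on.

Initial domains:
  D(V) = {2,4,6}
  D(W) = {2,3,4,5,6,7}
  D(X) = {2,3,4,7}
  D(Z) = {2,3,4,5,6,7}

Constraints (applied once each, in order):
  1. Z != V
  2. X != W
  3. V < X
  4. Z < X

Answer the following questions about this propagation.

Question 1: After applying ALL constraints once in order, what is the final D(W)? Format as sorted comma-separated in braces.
Constraint 1 (Z != V) on D(Z)={2,3,4,5,6,7} D(V)={2,4,6}: no change
Constraint 2 (X != W) on D(X)={2,3,4,7} D(W)={2,3,4,5,6,7}: no change
Constraint 3 (V < X) on D(V)={2,4,6} D(X)={2,3,4,7}: X {2,3,4,7}->{3,4,7}
Constraint 4 (Z < X) on D(Z)={2,3,4,5,6,7} D(X)={3,4,7}: Z {2,3,4,5,6,7}->{2,3,4,5,6}
So after all 4 constraints: D(W) = {2,3,4,5,6,7}

Answer: {2,3,4,5,6,7}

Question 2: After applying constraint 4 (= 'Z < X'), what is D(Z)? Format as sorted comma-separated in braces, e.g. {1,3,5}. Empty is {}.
Answer: {2,3,4,5,6}

Derivation:
Constraint 1 (Z != V) on D(Z)={2,3,4,5,6,7} D(V)={2,4,6}: no change
Constraint 2 (X != W) on D(X)={2,3,4,7} D(W)={2,3,4,5,6,7}: no change
Constraint 3 (V < X) on D(V)={2,4,6} D(X)={2,3,4,7}: X {2,3,4,7}->{3,4,7}
Constraint 4 (Z < X) on D(Z)={2,3,4,5,6,7} D(X)={3,4,7}: Z {2,3,4,5,6,7}->{2,3,4,5,6}
So after constraint 4: D(Z) = {2,3,4,5,6}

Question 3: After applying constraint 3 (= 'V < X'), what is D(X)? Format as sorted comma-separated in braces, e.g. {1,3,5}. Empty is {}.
Answer: {3,4,7}

Derivation:
Constraint 1 (Z != V) on D(Z)={2,3,4,5,6,7} D(V)={2,4,6}: no change
Constraint 2 (X != W) on D(X)={2,3,4,7} D(W)={2,3,4,5,6,7}: no change
Constraint 3 (V < X) on D(V)={2,4,6} D(X)={2,3,4,7}: X {2,3,4,7}->{3,4,7}
So after constraint 3: D(X) = {3,4,7}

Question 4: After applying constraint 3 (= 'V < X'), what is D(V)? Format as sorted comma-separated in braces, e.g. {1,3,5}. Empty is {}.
Answer: {2,4,6}

Derivation:
Constraint 1 (Z != V) on D(Z)={2,3,4,5,6,7} D(V)={2,4,6}: no change
Constraint 2 (X != W) on D(X)={2,3,4,7} D(W)={2,3,4,5,6,7}: no change
Constraint 3 (V < X) on D(V)={2,4,6} D(X)={2,3,4,7}: X {2,3,4,7}->{3,4,7}
So after constraint 3: D(V) = {2,4,6}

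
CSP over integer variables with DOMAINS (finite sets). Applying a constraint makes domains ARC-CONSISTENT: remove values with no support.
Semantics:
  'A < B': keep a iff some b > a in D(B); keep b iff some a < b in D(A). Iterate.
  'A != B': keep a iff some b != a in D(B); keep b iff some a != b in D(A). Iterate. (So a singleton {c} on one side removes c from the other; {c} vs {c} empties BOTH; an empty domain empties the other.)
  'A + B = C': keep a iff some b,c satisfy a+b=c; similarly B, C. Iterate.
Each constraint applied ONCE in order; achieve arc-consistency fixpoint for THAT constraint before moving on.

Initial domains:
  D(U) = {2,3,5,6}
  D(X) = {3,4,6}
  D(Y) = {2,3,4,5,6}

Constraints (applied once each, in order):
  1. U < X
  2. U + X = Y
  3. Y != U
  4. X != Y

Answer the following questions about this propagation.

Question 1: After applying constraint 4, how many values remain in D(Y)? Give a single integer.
Constraint 1 (U < X) on D(U)={2,3,5,6} D(X)={3,4,6}: U {2,3,5,6}->{2,3,5}
Constraint 2 (U + X = Y) on D(U)={2,3,5} D(X)={3,4,6} D(Y)={2,3,4,5,6}: U {2,3,5}->{2,3}; X {3,4,6}->{3,4}; Y {2,3,4,5,6}->{5,6}
Constraint 3 (Y != U) on D(Y)={5,6} D(U)={2,3}: no change
Constraint 4 (X != Y) on D(X)={3,4} D(Y)={5,6}: no change
So after constraint 4: D(Y)={5,6}, size = 2

Answer: 2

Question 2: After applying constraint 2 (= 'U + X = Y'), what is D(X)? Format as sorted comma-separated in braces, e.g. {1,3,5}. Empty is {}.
Answer: {3,4}

Derivation:
Constraint 1 (U < X) on D(U)={2,3,5,6} D(X)={3,4,6}: U {2,3,5,6}->{2,3,5}
Constraint 2 (U + X = Y) on D(U)={2,3,5} D(X)={3,4,6} D(Y)={2,3,4,5,6}: U {2,3,5}->{2,3}; X {3,4,6}->{3,4}; Y {2,3,4,5,6}->{5,6}
So after constraint 2: D(X) = {3,4}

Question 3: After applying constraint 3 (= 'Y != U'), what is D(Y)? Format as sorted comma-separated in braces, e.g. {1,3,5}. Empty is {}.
Answer: {5,6}

Derivation:
Constraint 1 (U < X) on D(U)={2,3,5,6} D(X)={3,4,6}: U {2,3,5,6}->{2,3,5}
Constraint 2 (U + X = Y) on D(U)={2,3,5} D(X)={3,4,6} D(Y)={2,3,4,5,6}: U {2,3,5}->{2,3}; X {3,4,6}->{3,4}; Y {2,3,4,5,6}->{5,6}
Constraint 3 (Y != U) on D(Y)={5,6} D(U)={2,3}: no change
So after constraint 3: D(Y) = {5,6}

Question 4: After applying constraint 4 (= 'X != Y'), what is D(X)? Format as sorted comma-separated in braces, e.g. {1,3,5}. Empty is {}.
Constraint 1 (U < X) on D(U)={2,3,5,6} D(X)={3,4,6}: U {2,3,5,6}->{2,3,5}
Constraint 2 (U + X = Y) on D(U)={2,3,5} D(X)={3,4,6} D(Y)={2,3,4,5,6}: U {2,3,5}->{2,3}; X {3,4,6}->{3,4}; Y {2,3,4,5,6}->{5,6}
Constraint 3 (Y != U) on D(Y)={5,6} D(U)={2,3}: no change
Constraint 4 (X != Y) on D(X)={3,4} D(Y)={5,6}: no change
So after constraint 4: D(X) = {3,4}

Answer: {3,4}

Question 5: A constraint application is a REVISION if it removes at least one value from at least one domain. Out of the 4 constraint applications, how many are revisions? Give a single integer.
Answer: 2

Derivation:
Constraint 1 (U < X) on D(U)={2,3,5,6} D(X)={3,4,6}: U {2,3,5,6}->{2,3,5} => REVISION
Constraint 2 (U + X = Y) on D(U)={2,3,5} D(X)={3,4,6} D(Y)={2,3,4,5,6}: U {2,3,5}->{2,3}; X {3,4,6}->{3,4}; Y {2,3,4,5,6}->{5,6} => REVISION
Constraint 3 (Y != U) on D(Y)={5,6} D(U)={2,3}: no change => not a revision
Constraint 4 (X != Y) on D(X)={3,4} D(Y)={5,6}: no change => not a revision
Total revisions = 2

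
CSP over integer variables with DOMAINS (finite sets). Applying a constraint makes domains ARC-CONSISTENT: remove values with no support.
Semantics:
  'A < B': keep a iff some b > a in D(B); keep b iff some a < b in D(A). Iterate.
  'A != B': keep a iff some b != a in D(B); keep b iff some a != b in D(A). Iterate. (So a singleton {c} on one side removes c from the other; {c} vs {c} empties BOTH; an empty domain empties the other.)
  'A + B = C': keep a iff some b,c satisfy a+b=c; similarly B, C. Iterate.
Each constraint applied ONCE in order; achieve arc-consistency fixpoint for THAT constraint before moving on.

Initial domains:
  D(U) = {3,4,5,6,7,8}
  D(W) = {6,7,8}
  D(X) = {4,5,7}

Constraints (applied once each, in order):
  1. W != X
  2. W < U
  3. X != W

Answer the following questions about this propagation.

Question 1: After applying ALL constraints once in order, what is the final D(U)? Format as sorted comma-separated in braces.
Answer: {7,8}

Derivation:
Constraint 1 (W != X) on D(W)={6,7,8} D(X)={4,5,7}: no change
Constraint 2 (W < U) on D(W)={6,7,8} D(U)={3,4,5,6,7,8}: W {6,7,8}->{6,7}; U {3,4,5,6,7,8}->{7,8}
Constraint 3 (X != W) on D(X)={4,5,7} D(W)={6,7}: no change
So after all 3 constraints: D(U) = {7,8}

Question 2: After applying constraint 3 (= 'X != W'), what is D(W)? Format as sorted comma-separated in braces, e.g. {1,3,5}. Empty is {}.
Answer: {6,7}

Derivation:
Constraint 1 (W != X) on D(W)={6,7,8} D(X)={4,5,7}: no change
Constraint 2 (W < U) on D(W)={6,7,8} D(U)={3,4,5,6,7,8}: W {6,7,8}->{6,7}; U {3,4,5,6,7,8}->{7,8}
Constraint 3 (X != W) on D(X)={4,5,7} D(W)={6,7}: no change
So after constraint 3: D(W) = {6,7}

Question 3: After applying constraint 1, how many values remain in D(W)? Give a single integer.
Answer: 3

Derivation:
Constraint 1 (W != X) on D(W)={6,7,8} D(X)={4,5,7}: no change
So after constraint 1: D(W)={6,7,8}, size = 3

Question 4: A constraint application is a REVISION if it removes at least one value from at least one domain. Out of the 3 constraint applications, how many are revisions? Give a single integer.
Constraint 1 (W != X) on D(W)={6,7,8} D(X)={4,5,7}: no change => not a revision
Constraint 2 (W < U) on D(W)={6,7,8} D(U)={3,4,5,6,7,8}: W {6,7,8}->{6,7}; U {3,4,5,6,7,8}->{7,8} => REVISION
Constraint 3 (X != W) on D(X)={4,5,7} D(W)={6,7}: no change => not a revision
Total revisions = 1

Answer: 1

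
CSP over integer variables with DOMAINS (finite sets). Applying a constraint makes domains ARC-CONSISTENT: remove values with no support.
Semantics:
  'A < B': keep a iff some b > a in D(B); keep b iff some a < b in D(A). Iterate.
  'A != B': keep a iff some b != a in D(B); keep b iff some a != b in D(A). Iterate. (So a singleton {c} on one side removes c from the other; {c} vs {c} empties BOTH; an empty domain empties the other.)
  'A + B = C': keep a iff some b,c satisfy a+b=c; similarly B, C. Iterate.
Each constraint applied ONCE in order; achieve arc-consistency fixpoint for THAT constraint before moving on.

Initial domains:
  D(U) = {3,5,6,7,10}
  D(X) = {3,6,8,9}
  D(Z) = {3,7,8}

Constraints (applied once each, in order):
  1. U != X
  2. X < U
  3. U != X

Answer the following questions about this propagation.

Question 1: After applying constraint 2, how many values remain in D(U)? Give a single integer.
Constraint 1 (U != X) on D(U)={3,5,6,7,10} D(X)={3,6,8,9}: no change
Constraint 2 (X < U) on D(X)={3,6,8,9} D(U)={3,5,6,7,10}: U {3,5,6,7,10}->{5,6,7,10}
So after constraint 2: D(U)={5,6,7,10}, size = 4

Answer: 4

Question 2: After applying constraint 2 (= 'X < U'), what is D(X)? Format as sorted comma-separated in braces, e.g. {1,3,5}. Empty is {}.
Answer: {3,6,8,9}

Derivation:
Constraint 1 (U != X) on D(U)={3,5,6,7,10} D(X)={3,6,8,9}: no change
Constraint 2 (X < U) on D(X)={3,6,8,9} D(U)={3,5,6,7,10}: U {3,5,6,7,10}->{5,6,7,10}
So after constraint 2: D(X) = {3,6,8,9}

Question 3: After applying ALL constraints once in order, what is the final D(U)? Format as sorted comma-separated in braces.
Constraint 1 (U != X) on D(U)={3,5,6,7,10} D(X)={3,6,8,9}: no change
Constraint 2 (X < U) on D(X)={3,6,8,9} D(U)={3,5,6,7,10}: U {3,5,6,7,10}->{5,6,7,10}
Constraint 3 (U != X) on D(U)={5,6,7,10} D(X)={3,6,8,9}: no change
So after all 3 constraints: D(U) = {5,6,7,10}

Answer: {5,6,7,10}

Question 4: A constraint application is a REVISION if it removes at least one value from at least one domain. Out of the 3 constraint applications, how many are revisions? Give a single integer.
Constraint 1 (U != X) on D(U)={3,5,6,7,10} D(X)={3,6,8,9}: no change => not a revision
Constraint 2 (X < U) on D(X)={3,6,8,9} D(U)={3,5,6,7,10}: U {3,5,6,7,10}->{5,6,7,10} => REVISION
Constraint 3 (U != X) on D(U)={5,6,7,10} D(X)={3,6,8,9}: no change => not a revision
Total revisions = 1

Answer: 1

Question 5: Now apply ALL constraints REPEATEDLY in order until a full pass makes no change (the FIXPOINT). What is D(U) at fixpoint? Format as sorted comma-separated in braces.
Answer: {5,6,7,10}

Derivation:
pass 0 (initial): D(U)={3,5,6,7,10}
pass 1: U {3,5,6,7,10}->{5,6,7,10}
pass 2: no change
Fixpoint after 2 passes: D(U) = {5,6,7,10}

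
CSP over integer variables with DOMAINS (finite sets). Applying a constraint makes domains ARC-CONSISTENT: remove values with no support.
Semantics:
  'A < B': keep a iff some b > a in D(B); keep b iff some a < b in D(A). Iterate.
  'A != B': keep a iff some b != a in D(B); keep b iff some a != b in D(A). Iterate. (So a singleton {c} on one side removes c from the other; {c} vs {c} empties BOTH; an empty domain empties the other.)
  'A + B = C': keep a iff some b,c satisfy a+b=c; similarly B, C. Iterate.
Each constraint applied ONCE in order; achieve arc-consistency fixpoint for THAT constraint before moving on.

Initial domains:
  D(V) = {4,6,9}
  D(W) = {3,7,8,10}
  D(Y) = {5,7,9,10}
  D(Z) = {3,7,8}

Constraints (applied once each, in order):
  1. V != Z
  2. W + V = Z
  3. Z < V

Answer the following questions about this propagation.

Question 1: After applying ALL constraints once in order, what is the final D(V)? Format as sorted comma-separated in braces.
Constraint 1 (V != Z) on D(V)={4,6,9} D(Z)={3,7,8}: no change
Constraint 2 (W + V = Z) on D(W)={3,7,8,10} D(V)={4,6,9} D(Z)={3,7,8}: W {3,7,8,10}->{3}; V {4,6,9}->{4}; Z {3,7,8}->{7}
Constraint 3 (Z < V) on D(Z)={7} D(V)={4}: Z {7}->{}; V {4}->{}
So after all 3 constraints: D(V) = {}

Answer: {}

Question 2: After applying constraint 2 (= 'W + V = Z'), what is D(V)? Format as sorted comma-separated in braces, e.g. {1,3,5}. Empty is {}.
Answer: {4}

Derivation:
Constraint 1 (V != Z) on D(V)={4,6,9} D(Z)={3,7,8}: no change
Constraint 2 (W + V = Z) on D(W)={3,7,8,10} D(V)={4,6,9} D(Z)={3,7,8}: W {3,7,8,10}->{3}; V {4,6,9}->{4}; Z {3,7,8}->{7}
So after constraint 2: D(V) = {4}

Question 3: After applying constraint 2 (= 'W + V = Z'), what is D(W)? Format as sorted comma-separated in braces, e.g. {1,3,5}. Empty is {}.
Answer: {3}

Derivation:
Constraint 1 (V != Z) on D(V)={4,6,9} D(Z)={3,7,8}: no change
Constraint 2 (W + V = Z) on D(W)={3,7,8,10} D(V)={4,6,9} D(Z)={3,7,8}: W {3,7,8,10}->{3}; V {4,6,9}->{4}; Z {3,7,8}->{7}
So after constraint 2: D(W) = {3}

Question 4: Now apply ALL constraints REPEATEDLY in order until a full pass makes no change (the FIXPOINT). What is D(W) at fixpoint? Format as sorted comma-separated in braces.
Answer: {}

Derivation:
pass 0 (initial): D(W)={3,7,8,10}
pass 1: V {4,6,9}->{}; W {3,7,8,10}->{3}; Z {3,7,8}->{}
pass 2: W {3}->{}
pass 3: no change
Fixpoint after 3 passes: D(W) = {}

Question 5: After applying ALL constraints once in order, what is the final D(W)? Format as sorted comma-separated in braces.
Answer: {3}

Derivation:
Constraint 1 (V != Z) on D(V)={4,6,9} D(Z)={3,7,8}: no change
Constraint 2 (W + V = Z) on D(W)={3,7,8,10} D(V)={4,6,9} D(Z)={3,7,8}: W {3,7,8,10}->{3}; V {4,6,9}->{4}; Z {3,7,8}->{7}
Constraint 3 (Z < V) on D(Z)={7} D(V)={4}: Z {7}->{}; V {4}->{}
So after all 3 constraints: D(W) = {3}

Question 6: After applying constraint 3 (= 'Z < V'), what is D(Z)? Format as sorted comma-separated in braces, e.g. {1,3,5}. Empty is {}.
Answer: {}

Derivation:
Constraint 1 (V != Z) on D(V)={4,6,9} D(Z)={3,7,8}: no change
Constraint 2 (W + V = Z) on D(W)={3,7,8,10} D(V)={4,6,9} D(Z)={3,7,8}: W {3,7,8,10}->{3}; V {4,6,9}->{4}; Z {3,7,8}->{7}
Constraint 3 (Z < V) on D(Z)={7} D(V)={4}: Z {7}->{}; V {4}->{}
So after constraint 3: D(Z) = {}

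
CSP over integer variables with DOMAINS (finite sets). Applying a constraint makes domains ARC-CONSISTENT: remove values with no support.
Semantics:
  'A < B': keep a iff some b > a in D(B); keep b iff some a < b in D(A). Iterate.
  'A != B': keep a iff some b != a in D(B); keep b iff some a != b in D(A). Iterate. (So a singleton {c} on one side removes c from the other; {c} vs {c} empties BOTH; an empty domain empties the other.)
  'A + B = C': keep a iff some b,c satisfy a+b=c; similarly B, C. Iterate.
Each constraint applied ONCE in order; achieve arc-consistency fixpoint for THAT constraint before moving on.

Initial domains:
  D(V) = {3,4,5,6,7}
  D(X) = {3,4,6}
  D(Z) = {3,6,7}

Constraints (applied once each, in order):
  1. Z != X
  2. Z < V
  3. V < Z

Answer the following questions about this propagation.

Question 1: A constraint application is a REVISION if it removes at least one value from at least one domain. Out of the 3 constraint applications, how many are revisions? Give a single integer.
Answer: 2

Derivation:
Constraint 1 (Z != X) on D(Z)={3,6,7} D(X)={3,4,6}: no change => not a revision
Constraint 2 (Z < V) on D(Z)={3,6,7} D(V)={3,4,5,6,7}: Z {3,6,7}->{3,6}; V {3,4,5,6,7}->{4,5,6,7} => REVISION
Constraint 3 (V < Z) on D(V)={4,5,6,7} D(Z)={3,6}: V {4,5,6,7}->{4,5}; Z {3,6}->{6} => REVISION
Total revisions = 2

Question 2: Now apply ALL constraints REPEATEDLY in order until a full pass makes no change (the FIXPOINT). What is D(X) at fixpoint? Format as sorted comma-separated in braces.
Answer: {}

Derivation:
pass 0 (initial): D(X)={3,4,6}
pass 1: V {3,4,5,6,7}->{4,5}; Z {3,6,7}->{6}
pass 2: V {4,5}->{}; X {3,4,6}->{3,4}; Z {6}->{}
pass 3: X {3,4}->{}
pass 4: no change
Fixpoint after 4 passes: D(X) = {}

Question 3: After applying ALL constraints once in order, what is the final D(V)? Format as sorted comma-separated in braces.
Constraint 1 (Z != X) on D(Z)={3,6,7} D(X)={3,4,6}: no change
Constraint 2 (Z < V) on D(Z)={3,6,7} D(V)={3,4,5,6,7}: Z {3,6,7}->{3,6}; V {3,4,5,6,7}->{4,5,6,7}
Constraint 3 (V < Z) on D(V)={4,5,6,7} D(Z)={3,6}: V {4,5,6,7}->{4,5}; Z {3,6}->{6}
So after all 3 constraints: D(V) = {4,5}

Answer: {4,5}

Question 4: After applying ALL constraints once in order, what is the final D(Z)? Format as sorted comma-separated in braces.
Constraint 1 (Z != X) on D(Z)={3,6,7} D(X)={3,4,6}: no change
Constraint 2 (Z < V) on D(Z)={3,6,7} D(V)={3,4,5,6,7}: Z {3,6,7}->{3,6}; V {3,4,5,6,7}->{4,5,6,7}
Constraint 3 (V < Z) on D(V)={4,5,6,7} D(Z)={3,6}: V {4,5,6,7}->{4,5}; Z {3,6}->{6}
So after all 3 constraints: D(Z) = {6}

Answer: {6}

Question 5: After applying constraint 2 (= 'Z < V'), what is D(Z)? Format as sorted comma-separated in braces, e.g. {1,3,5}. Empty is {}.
Answer: {3,6}

Derivation:
Constraint 1 (Z != X) on D(Z)={3,6,7} D(X)={3,4,6}: no change
Constraint 2 (Z < V) on D(Z)={3,6,7} D(V)={3,4,5,6,7}: Z {3,6,7}->{3,6}; V {3,4,5,6,7}->{4,5,6,7}
So after constraint 2: D(Z) = {3,6}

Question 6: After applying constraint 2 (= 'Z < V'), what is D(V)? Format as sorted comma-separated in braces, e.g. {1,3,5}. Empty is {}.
Constraint 1 (Z != X) on D(Z)={3,6,7} D(X)={3,4,6}: no change
Constraint 2 (Z < V) on D(Z)={3,6,7} D(V)={3,4,5,6,7}: Z {3,6,7}->{3,6}; V {3,4,5,6,7}->{4,5,6,7}
So after constraint 2: D(V) = {4,5,6,7}

Answer: {4,5,6,7}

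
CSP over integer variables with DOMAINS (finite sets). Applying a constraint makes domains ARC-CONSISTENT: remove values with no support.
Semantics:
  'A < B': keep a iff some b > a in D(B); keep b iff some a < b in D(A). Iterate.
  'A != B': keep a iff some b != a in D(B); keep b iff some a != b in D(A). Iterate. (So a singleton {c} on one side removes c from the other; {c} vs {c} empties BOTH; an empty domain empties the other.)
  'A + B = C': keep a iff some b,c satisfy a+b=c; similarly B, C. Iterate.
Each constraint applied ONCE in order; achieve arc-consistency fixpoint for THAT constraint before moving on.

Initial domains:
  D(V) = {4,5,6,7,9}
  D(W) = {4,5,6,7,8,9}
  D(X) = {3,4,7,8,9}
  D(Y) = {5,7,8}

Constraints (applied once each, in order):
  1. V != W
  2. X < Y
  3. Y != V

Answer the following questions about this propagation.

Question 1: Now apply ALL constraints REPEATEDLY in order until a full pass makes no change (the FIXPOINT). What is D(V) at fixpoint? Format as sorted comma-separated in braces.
pass 0 (initial): D(V)={4,5,6,7,9}
pass 1: X {3,4,7,8,9}->{3,4,7}
pass 2: no change
Fixpoint after 2 passes: D(V) = {4,5,6,7,9}

Answer: {4,5,6,7,9}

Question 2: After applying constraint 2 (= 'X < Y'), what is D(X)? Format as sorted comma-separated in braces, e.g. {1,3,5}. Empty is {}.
Constraint 1 (V != W) on D(V)={4,5,6,7,9} D(W)={4,5,6,7,8,9}: no change
Constraint 2 (X < Y) on D(X)={3,4,7,8,9} D(Y)={5,7,8}: X {3,4,7,8,9}->{3,4,7}
So after constraint 2: D(X) = {3,4,7}

Answer: {3,4,7}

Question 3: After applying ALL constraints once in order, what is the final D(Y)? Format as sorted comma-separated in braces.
Answer: {5,7,8}

Derivation:
Constraint 1 (V != W) on D(V)={4,5,6,7,9} D(W)={4,5,6,7,8,9}: no change
Constraint 2 (X < Y) on D(X)={3,4,7,8,9} D(Y)={5,7,8}: X {3,4,7,8,9}->{3,4,7}
Constraint 3 (Y != V) on D(Y)={5,7,8} D(V)={4,5,6,7,9}: no change
So after all 3 constraints: D(Y) = {5,7,8}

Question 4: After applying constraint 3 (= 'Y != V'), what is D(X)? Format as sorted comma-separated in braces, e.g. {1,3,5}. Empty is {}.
Answer: {3,4,7}

Derivation:
Constraint 1 (V != W) on D(V)={4,5,6,7,9} D(W)={4,5,6,7,8,9}: no change
Constraint 2 (X < Y) on D(X)={3,4,7,8,9} D(Y)={5,7,8}: X {3,4,7,8,9}->{3,4,7}
Constraint 3 (Y != V) on D(Y)={5,7,8} D(V)={4,5,6,7,9}: no change
So after constraint 3: D(X) = {3,4,7}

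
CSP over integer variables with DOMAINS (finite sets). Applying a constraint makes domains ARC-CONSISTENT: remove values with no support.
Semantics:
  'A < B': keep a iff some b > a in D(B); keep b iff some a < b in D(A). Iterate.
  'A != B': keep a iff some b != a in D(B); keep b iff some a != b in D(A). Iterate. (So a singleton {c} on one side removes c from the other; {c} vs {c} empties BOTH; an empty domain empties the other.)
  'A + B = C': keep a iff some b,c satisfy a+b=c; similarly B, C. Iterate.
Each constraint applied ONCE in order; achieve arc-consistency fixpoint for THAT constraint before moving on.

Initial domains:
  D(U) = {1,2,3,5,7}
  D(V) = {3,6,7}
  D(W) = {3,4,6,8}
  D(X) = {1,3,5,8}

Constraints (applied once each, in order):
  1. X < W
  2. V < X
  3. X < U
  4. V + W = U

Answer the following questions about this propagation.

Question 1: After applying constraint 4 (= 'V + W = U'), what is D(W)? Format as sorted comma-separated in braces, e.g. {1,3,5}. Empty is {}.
Constraint 1 (X < W) on D(X)={1,3,5,8} D(W)={3,4,6,8}: X {1,3,5,8}->{1,3,5}
Constraint 2 (V < X) on D(V)={3,6,7} D(X)={1,3,5}: V {3,6,7}->{3}; X {1,3,5}->{5}
Constraint 3 (X < U) on D(X)={5} D(U)={1,2,3,5,7}: U {1,2,3,5,7}->{7}
Constraint 4 (V + W = U) on D(V)={3} D(W)={3,4,6,8} D(U)={7}: W {3,4,6,8}->{4}
So after constraint 4: D(W) = {4}

Answer: {4}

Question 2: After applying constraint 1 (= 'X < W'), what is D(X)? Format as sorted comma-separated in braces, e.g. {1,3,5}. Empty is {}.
Answer: {1,3,5}

Derivation:
Constraint 1 (X < W) on D(X)={1,3,5,8} D(W)={3,4,6,8}: X {1,3,5,8}->{1,3,5}
So after constraint 1: D(X) = {1,3,5}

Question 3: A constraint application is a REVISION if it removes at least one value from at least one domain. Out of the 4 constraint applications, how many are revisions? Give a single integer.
Constraint 1 (X < W) on D(X)={1,3,5,8} D(W)={3,4,6,8}: X {1,3,5,8}->{1,3,5} => REVISION
Constraint 2 (V < X) on D(V)={3,6,7} D(X)={1,3,5}: V {3,6,7}->{3}; X {1,3,5}->{5} => REVISION
Constraint 3 (X < U) on D(X)={5} D(U)={1,2,3,5,7}: U {1,2,3,5,7}->{7} => REVISION
Constraint 4 (V + W = U) on D(V)={3} D(W)={3,4,6,8} D(U)={7}: W {3,4,6,8}->{4} => REVISION
Total revisions = 4

Answer: 4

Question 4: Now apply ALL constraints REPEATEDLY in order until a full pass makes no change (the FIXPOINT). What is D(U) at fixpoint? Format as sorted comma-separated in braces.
Answer: {}

Derivation:
pass 0 (initial): D(U)={1,2,3,5,7}
pass 1: U {1,2,3,5,7}->{7}; V {3,6,7}->{3}; W {3,4,6,8}->{4}; X {1,3,5,8}->{5}
pass 2: U {7}->{}; V {3}->{}; W {4}->{}; X {5}->{}
pass 3: no change
Fixpoint after 3 passes: D(U) = {}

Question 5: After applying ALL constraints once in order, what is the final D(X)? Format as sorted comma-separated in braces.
Constraint 1 (X < W) on D(X)={1,3,5,8} D(W)={3,4,6,8}: X {1,3,5,8}->{1,3,5}
Constraint 2 (V < X) on D(V)={3,6,7} D(X)={1,3,5}: V {3,6,7}->{3}; X {1,3,5}->{5}
Constraint 3 (X < U) on D(X)={5} D(U)={1,2,3,5,7}: U {1,2,3,5,7}->{7}
Constraint 4 (V + W = U) on D(V)={3} D(W)={3,4,6,8} D(U)={7}: W {3,4,6,8}->{4}
So after all 4 constraints: D(X) = {5}

Answer: {5}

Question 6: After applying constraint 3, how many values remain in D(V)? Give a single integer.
Constraint 1 (X < W) on D(X)={1,3,5,8} D(W)={3,4,6,8}: X {1,3,5,8}->{1,3,5}
Constraint 2 (V < X) on D(V)={3,6,7} D(X)={1,3,5}: V {3,6,7}->{3}; X {1,3,5}->{5}
Constraint 3 (X < U) on D(X)={5} D(U)={1,2,3,5,7}: U {1,2,3,5,7}->{7}
So after constraint 3: D(V)={3}, size = 1

Answer: 1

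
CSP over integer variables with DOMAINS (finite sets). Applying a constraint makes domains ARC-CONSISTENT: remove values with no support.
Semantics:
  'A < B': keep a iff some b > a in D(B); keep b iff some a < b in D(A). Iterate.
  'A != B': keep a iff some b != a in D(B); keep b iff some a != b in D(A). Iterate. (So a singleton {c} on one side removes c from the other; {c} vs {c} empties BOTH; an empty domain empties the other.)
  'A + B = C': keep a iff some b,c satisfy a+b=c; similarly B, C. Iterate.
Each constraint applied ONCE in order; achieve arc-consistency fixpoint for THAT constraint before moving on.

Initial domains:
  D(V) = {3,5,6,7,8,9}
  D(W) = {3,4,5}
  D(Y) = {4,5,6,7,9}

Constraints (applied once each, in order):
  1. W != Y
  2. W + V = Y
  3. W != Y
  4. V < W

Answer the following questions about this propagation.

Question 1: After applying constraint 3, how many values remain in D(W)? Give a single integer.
Constraint 1 (W != Y) on D(W)={3,4,5} D(Y)={4,5,6,7,9}: no change
Constraint 2 (W + V = Y) on D(W)={3,4,5} D(V)={3,5,6,7,8,9} D(Y)={4,5,6,7,9}: W {3,4,5}->{3,4}; V {3,5,6,7,8,9}->{3,5,6}; Y {4,5,6,7,9}->{6,7,9}
Constraint 3 (W != Y) on D(W)={3,4} D(Y)={6,7,9}: no change
So after constraint 3: D(W)={3,4}, size = 2

Answer: 2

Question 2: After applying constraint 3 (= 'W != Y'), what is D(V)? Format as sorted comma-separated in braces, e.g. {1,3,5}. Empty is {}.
Constraint 1 (W != Y) on D(W)={3,4,5} D(Y)={4,5,6,7,9}: no change
Constraint 2 (W + V = Y) on D(W)={3,4,5} D(V)={3,5,6,7,8,9} D(Y)={4,5,6,7,9}: W {3,4,5}->{3,4}; V {3,5,6,7,8,9}->{3,5,6}; Y {4,5,6,7,9}->{6,7,9}
Constraint 3 (W != Y) on D(W)={3,4} D(Y)={6,7,9}: no change
So after constraint 3: D(V) = {3,5,6}

Answer: {3,5,6}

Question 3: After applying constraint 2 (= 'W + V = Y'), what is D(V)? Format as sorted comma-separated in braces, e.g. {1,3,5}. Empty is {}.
Answer: {3,5,6}

Derivation:
Constraint 1 (W != Y) on D(W)={3,4,5} D(Y)={4,5,6,7,9}: no change
Constraint 2 (W + V = Y) on D(W)={3,4,5} D(V)={3,5,6,7,8,9} D(Y)={4,5,6,7,9}: W {3,4,5}->{3,4}; V {3,5,6,7,8,9}->{3,5,6}; Y {4,5,6,7,9}->{6,7,9}
So after constraint 2: D(V) = {3,5,6}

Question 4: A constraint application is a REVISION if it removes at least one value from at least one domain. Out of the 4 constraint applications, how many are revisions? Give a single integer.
Answer: 2

Derivation:
Constraint 1 (W != Y) on D(W)={3,4,5} D(Y)={4,5,6,7,9}: no change => not a revision
Constraint 2 (W + V = Y) on D(W)={3,4,5} D(V)={3,5,6,7,8,9} D(Y)={4,5,6,7,9}: W {3,4,5}->{3,4}; V {3,5,6,7,8,9}->{3,5,6}; Y {4,5,6,7,9}->{6,7,9} => REVISION
Constraint 3 (W != Y) on D(W)={3,4} D(Y)={6,7,9}: no change => not a revision
Constraint 4 (V < W) on D(V)={3,5,6} D(W)={3,4}: V {3,5,6}->{3}; W {3,4}->{4} => REVISION
Total revisions = 2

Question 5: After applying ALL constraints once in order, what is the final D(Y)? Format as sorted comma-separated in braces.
Answer: {6,7,9}

Derivation:
Constraint 1 (W != Y) on D(W)={3,4,5} D(Y)={4,5,6,7,9}: no change
Constraint 2 (W + V = Y) on D(W)={3,4,5} D(V)={3,5,6,7,8,9} D(Y)={4,5,6,7,9}: W {3,4,5}->{3,4}; V {3,5,6,7,8,9}->{3,5,6}; Y {4,5,6,7,9}->{6,7,9}
Constraint 3 (W != Y) on D(W)={3,4} D(Y)={6,7,9}: no change
Constraint 4 (V < W) on D(V)={3,5,6} D(W)={3,4}: V {3,5,6}->{3}; W {3,4}->{4}
So after all 4 constraints: D(Y) = {6,7,9}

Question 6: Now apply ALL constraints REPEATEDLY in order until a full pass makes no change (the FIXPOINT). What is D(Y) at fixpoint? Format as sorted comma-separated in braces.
Answer: {7}

Derivation:
pass 0 (initial): D(Y)={4,5,6,7,9}
pass 1: V {3,5,6,7,8,9}->{3}; W {3,4,5}->{4}; Y {4,5,6,7,9}->{6,7,9}
pass 2: Y {6,7,9}->{7}
pass 3: no change
Fixpoint after 3 passes: D(Y) = {7}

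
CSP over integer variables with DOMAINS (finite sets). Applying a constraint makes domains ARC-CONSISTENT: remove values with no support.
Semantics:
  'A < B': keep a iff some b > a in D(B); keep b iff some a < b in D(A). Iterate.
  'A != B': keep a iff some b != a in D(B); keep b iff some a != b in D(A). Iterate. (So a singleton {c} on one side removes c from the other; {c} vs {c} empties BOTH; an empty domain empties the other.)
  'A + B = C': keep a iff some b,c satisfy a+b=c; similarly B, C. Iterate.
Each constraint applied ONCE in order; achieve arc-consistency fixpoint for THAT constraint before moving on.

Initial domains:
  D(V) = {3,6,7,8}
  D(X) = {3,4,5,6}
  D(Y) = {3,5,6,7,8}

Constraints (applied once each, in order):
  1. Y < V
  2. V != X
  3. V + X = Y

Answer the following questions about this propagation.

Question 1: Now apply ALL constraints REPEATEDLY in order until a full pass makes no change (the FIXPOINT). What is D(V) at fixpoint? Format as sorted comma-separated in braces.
Answer: {}

Derivation:
pass 0 (initial): D(V)={3,6,7,8}
pass 1: V {3,6,7,8}->{}; X {3,4,5,6}->{}; Y {3,5,6,7,8}->{}
pass 2: no change
Fixpoint after 2 passes: D(V) = {}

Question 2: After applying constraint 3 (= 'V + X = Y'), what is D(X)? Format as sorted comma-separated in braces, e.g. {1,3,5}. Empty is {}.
Constraint 1 (Y < V) on D(Y)={3,5,6,7,8} D(V)={3,6,7,8}: Y {3,5,6,7,8}->{3,5,6,7}; V {3,6,7,8}->{6,7,8}
Constraint 2 (V != X) on D(V)={6,7,8} D(X)={3,4,5,6}: no change
Constraint 3 (V + X = Y) on D(V)={6,7,8} D(X)={3,4,5,6} D(Y)={3,5,6,7}: V {6,7,8}->{}; X {3,4,5,6}->{}; Y {3,5,6,7}->{}
So after constraint 3: D(X) = {}

Answer: {}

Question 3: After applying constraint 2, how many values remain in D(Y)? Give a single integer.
Constraint 1 (Y < V) on D(Y)={3,5,6,7,8} D(V)={3,6,7,8}: Y {3,5,6,7,8}->{3,5,6,7}; V {3,6,7,8}->{6,7,8}
Constraint 2 (V != X) on D(V)={6,7,8} D(X)={3,4,5,6}: no change
So after constraint 2: D(Y)={3,5,6,7}, size = 4

Answer: 4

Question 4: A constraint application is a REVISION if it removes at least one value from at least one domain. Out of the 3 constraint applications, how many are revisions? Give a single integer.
Constraint 1 (Y < V) on D(Y)={3,5,6,7,8} D(V)={3,6,7,8}: Y {3,5,6,7,8}->{3,5,6,7}; V {3,6,7,8}->{6,7,8} => REVISION
Constraint 2 (V != X) on D(V)={6,7,8} D(X)={3,4,5,6}: no change => not a revision
Constraint 3 (V + X = Y) on D(V)={6,7,8} D(X)={3,4,5,6} D(Y)={3,5,6,7}: V {6,7,8}->{}; X {3,4,5,6}->{}; Y {3,5,6,7}->{} => REVISION
Total revisions = 2

Answer: 2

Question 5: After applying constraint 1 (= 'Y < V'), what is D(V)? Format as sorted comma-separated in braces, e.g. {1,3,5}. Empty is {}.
Answer: {6,7,8}

Derivation:
Constraint 1 (Y < V) on D(Y)={3,5,6,7,8} D(V)={3,6,7,8}: Y {3,5,6,7,8}->{3,5,6,7}; V {3,6,7,8}->{6,7,8}
So after constraint 1: D(V) = {6,7,8}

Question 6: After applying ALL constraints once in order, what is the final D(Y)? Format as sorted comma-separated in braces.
Answer: {}

Derivation:
Constraint 1 (Y < V) on D(Y)={3,5,6,7,8} D(V)={3,6,7,8}: Y {3,5,6,7,8}->{3,5,6,7}; V {3,6,7,8}->{6,7,8}
Constraint 2 (V != X) on D(V)={6,7,8} D(X)={3,4,5,6}: no change
Constraint 3 (V + X = Y) on D(V)={6,7,8} D(X)={3,4,5,6} D(Y)={3,5,6,7}: V {6,7,8}->{}; X {3,4,5,6}->{}; Y {3,5,6,7}->{}
So after all 3 constraints: D(Y) = {}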